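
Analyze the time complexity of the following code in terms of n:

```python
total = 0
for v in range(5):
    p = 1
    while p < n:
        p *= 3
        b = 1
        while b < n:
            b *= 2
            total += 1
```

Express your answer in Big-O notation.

Each loop level contributes: 1 × log n × log n. Multiplying the contributions gives O(log² n).

Answer: O(log² n)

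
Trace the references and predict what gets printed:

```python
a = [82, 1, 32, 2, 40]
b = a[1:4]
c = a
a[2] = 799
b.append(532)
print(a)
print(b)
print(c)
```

Key concept: slice vs alias.
Step by step:
`a = [82, 1, 32, 2, 40]` → a = [82, 1, 32, 2, 40]
`b = a[1:4]` → b = [1, 32, 2]
`c = a` → c = [82, 1, 32, 2, 40] (same object as a)
`a[2] = 799` → a = [82, 1, 799, 2, 40] (same object as c); c = [82, 1, 799, 2, 40] (same object as a)
`b.append(532)` → b = [1, 32, 2, 532]
`print(a)` → prints [82, 1, 799, 2, 40]
`print(b)` → prints [1, 32, 2, 532]
`print(c)` → prints [82, 1, 799, 2, 40]

Answer:
[82, 1, 799, 2, 40]
[1, 32, 2, 532]
[82, 1, 799, 2, 40]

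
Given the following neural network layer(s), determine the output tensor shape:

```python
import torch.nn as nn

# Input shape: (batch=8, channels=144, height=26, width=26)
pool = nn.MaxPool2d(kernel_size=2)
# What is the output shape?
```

Input: (8, 144, 26, 26) -> Output: (8, 144, 13, 13)

Answer: (8, 144, 13, 13)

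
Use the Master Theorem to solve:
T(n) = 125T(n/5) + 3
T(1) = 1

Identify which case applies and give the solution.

a=125, b=5, f(n)=3. log_5(125) = 3. Since c=0 < 3, Case 1 applies: T(n) = Θ(n^log_b(a)) = O(n^3).

Answer: O(n^3) - Case 1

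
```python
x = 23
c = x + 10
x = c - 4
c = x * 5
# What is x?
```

Trace:
`x = 23` → x = 23
`c = x + 10` → c = 33
`x = c - 4` → x = 29
`c = x * 5` → c = 145
So x = 29

Answer: 29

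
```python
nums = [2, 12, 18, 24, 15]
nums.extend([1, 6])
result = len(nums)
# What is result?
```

Trace:
`nums = [2, 12, 18, 24, 15]` → nums = [2, 12, 18, 24, 15]
`nums.extend([1, 6])` → nums = [2, 12, 18, 24, 15, 1, 6]
`result = len(nums)` → result = 7
So result = 7

Answer: 7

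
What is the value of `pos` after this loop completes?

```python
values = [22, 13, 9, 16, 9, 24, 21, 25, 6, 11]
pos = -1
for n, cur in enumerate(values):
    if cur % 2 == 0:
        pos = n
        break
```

First even number index in [22, 13, 9, 16, 9, 24, 21, 25, 6, 11]
`pos` takes the values: -1 → 0

Answer: 0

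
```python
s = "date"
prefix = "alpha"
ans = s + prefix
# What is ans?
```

Trace:
`s = "date"` → s = 'date'
`prefix = "alpha"` → prefix = 'alpha'
`ans = s + prefix` → ans = 'datealpha'
So ans = 'datealpha'

Answer: 'datealpha'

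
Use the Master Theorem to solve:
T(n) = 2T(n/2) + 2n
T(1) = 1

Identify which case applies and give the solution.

a=2, b=2, f(n)=2n. log_2(2) = 1. Since c=1 = 1, Case 2 applies: T(n) = Θ(n^log_b(a) · log n) = O(n log n).

Answer: O(n log n) - Case 2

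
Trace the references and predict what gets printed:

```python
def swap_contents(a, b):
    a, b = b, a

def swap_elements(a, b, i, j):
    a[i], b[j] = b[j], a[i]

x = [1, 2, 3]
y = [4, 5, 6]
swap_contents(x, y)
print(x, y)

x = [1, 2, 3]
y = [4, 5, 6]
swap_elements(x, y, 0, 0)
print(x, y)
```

Key concept: parameter rebinding vs mutation.
Step by step:
`x = [1, 2, 3]` → x = [1, 2, 3]
`y = [4, 5, 6]` → y = [4, 5, 6]
`swap_contents(x, y)` → no visible change to tracked variables
`print(x, y)` → prints [1, 2, 3] [4, 5, 6]
`x = [1, 2, 3]` → x = [1, 2, 3]
`y = [4, 5, 6]` → y = [4, 5, 6]
`swap_elements(x, y, 0, 0)` → x = [4, 2, 3]; y = [1, 5, 6]
`print(x, y)` → prints [4, 2, 3] [1, 5, 6]

Answer:
[1, 2, 3] [4, 5, 6]
[4, 2, 3] [1, 5, 6]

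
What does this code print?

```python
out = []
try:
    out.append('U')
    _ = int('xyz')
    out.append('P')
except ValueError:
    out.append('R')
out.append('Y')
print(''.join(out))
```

Execution trace: 'U' (try body) → 'R' (except ValueError) → 'Y' (after the try/except). Output: URY

Answer: URY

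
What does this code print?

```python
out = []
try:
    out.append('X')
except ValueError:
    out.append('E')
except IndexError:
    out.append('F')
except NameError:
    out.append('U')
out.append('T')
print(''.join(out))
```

Execution trace: 'X' (try body, no exception) → 'T' (after the try/except). Output: XT

Answer: XT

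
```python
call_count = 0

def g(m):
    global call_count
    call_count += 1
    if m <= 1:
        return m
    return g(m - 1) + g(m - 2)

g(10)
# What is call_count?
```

Calls(m) = 1 + Calls(m-1) + Calls(m-2); Calls(0)=Calls(1)=1. For m=10 this gives 177.

Answer: 177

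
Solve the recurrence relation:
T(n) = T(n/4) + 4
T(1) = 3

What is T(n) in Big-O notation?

Each step divides n by 4 and adds 4. After log_4(n) steps we reach T(1)=3. So T(n) = 4·log_4(n) + 3 = O(log n).

Answer: O(log n)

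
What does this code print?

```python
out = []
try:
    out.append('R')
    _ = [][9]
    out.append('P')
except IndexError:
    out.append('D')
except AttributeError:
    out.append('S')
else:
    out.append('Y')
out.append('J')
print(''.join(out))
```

Execution trace: 'R' (try body) → 'D' (except IndexError) → 'J' (after the try/except). Output: RDJ

Answer: RDJ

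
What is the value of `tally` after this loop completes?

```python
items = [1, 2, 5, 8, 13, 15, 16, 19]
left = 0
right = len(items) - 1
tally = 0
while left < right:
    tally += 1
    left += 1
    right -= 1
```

Iterations until pointers meet (list length 8)
`tally` takes the values: 0 → 1 → 2 → 3 → 4

Answer: 4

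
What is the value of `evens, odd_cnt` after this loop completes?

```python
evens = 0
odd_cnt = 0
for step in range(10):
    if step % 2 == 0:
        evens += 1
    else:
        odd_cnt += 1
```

Count evens and odds in range(10)
`evens, odd_cnt` takes the values: (0, 0) → (1, 0) → (1, 1) → (2, 1) → (2, 2) → (3, 2) → (3, 3) → (4, 3) → (4, 4) → (5, 4) → (5, 5)

Answer: 5, 5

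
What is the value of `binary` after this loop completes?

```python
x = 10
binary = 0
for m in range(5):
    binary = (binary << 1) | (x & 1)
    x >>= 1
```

Reverse lowest 5 bits of 10
`binary` takes the values: 0 → 1 → 2 → 5 → 10

Answer: 10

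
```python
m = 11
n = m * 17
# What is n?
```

Trace:
`m = 11` → m = 11
`n = m * 17` → n = 187
So n = 187

Answer: 187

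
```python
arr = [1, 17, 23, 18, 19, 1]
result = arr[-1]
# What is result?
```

Trace:
`arr = [1, 17, 23, 18, 19, 1]` → arr = [1, 17, 23, 18, 19, 1]
`result = arr[-1]` → result = 1
So result = 1

Answer: 1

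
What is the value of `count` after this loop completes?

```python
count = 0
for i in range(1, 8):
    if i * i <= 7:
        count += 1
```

Count numbers where i² ≤ 7
`count` takes the values: 0 → 1 → 2

Answer: 2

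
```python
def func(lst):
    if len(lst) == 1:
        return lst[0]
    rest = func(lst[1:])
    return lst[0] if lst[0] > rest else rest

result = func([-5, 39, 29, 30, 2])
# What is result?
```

Recursive max over [-5, 39, 29, 30, 2] = 39

Answer: 39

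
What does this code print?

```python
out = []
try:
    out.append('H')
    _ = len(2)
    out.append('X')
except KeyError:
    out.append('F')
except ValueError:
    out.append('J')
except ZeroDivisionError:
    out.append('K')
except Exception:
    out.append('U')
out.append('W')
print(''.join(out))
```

Execution trace: 'H' (try body) → 'U' (except Exception) → 'W' (after the try/except). Output: HUW

Answer: HUW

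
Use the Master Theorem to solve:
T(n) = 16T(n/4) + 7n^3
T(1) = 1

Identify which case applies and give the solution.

a=16, b=4, f(n)=7n^3. log_4(16) = 2. Since c=3 > 2 and the regularity condition holds (16(n/4)^3 = (16/4^3)n^3 with 16/4^3 < 1), Case 3 applies: T(n) = Θ(f(n)) = O(n^3).

Answer: O(n^3) - Case 3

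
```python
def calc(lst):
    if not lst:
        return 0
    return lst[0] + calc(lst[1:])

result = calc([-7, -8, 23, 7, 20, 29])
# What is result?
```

(-7) + (-8) + 23 + 7 + 20 + 29 + 0 = 64

Answer: 64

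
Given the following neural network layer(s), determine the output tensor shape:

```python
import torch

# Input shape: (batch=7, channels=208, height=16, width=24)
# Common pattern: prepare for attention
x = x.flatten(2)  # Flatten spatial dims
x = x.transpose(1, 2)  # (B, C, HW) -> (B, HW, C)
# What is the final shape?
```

Input: (7, 208, 16, 24) -> after flatten(2): (7, 208, 384) -> Output: (7, 384, 208)

Answer: (7, 384, 208)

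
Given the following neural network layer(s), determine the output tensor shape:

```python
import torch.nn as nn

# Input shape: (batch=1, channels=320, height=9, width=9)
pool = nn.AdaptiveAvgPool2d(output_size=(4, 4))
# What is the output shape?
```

Input: (1, 320, 9, 9) -> Output: (1, 320, 4, 4)

Answer: (1, 320, 4, 4)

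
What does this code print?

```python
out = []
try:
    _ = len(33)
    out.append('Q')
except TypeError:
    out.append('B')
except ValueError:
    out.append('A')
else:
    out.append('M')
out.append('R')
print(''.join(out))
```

Execution trace: 'B' (except TypeError) → 'R' (after the try/except). Output: BR

Answer: BR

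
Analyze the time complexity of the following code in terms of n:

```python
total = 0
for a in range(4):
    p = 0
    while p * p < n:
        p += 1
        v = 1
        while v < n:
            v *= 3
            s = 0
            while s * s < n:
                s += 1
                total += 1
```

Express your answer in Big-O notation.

Each loop level contributes: 1 × √n × log n × √n. Multiplying the contributions gives O(n log n).

Answer: O(n log n)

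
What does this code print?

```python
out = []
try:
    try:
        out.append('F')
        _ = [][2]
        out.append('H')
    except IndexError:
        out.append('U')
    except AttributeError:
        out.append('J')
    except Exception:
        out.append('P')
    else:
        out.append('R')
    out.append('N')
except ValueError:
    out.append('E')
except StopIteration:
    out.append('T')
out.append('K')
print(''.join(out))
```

Execution trace: 'F' (inner try body) → 'U' (inner except IndexError) → 'N' (try body, no exception) → 'K' (after the try/except). Output: FUNK

Answer: FUNK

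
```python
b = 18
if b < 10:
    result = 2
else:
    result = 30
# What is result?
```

Trace:
`b = 18` → b = 18
`if b < 10: ...` → b < 10 is False, take else branch → result = 30
So result = 30

Answer: 30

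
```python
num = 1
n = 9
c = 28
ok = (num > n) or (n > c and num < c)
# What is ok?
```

Trace:
`num = 1` → num = 1
`n = 9` → n = 9
`c = 28` → c = 28
`ok = (num > n) or (n > c and num < c)` → ok = False
So ok = False

Answer: False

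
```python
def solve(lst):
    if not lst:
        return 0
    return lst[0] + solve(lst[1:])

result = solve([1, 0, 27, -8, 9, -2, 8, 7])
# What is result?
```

1 + 0 + 27 + (-8) + 9 + (-2) + 8 + 7 + 0 = 42

Answer: 42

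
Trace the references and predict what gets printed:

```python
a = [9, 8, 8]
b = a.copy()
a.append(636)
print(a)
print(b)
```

Key concept: list.copy() creates independent copy.
Step by step:
`a = [9, 8, 8]` → a = [9, 8, 8]
`b = a.copy()` → b = [9, 8, 8]
`a.append(636)` → a = [9, 8, 8, 636]
`print(a)` → prints [9, 8, 8, 636]
`print(b)` → prints [9, 8, 8]

Answer:
[9, 8, 8, 636]
[9, 8, 8]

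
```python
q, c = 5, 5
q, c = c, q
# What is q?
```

Trace:
`q, c = 5, 5` → q = 5; c = 5
`q, c = c, q` → q = 5; c = 5
So q = 5

Answer: 5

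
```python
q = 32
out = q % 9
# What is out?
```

Trace:
`q = 32` → q = 32
`out = q % 9` → out = 5
So out = 5

Answer: 5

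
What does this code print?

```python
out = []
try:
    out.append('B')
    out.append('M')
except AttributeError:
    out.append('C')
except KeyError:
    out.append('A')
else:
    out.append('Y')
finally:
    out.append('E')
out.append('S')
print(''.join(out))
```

Execution trace: 'B' (try body) → 'M' (try body, no exception) → 'Y' (else) → 'E' (finally) → 'S' (after the try/except). Output: BMYES

Answer: BMYES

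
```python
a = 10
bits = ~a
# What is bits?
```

Trace:
`a = 10` → a = 10
`bits = ~a` → bits = -11
So bits = -11

Answer: -11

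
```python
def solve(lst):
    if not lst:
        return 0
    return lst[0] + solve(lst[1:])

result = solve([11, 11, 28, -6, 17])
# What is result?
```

11 + 11 + 28 + (-6) + 17 + 0 = 61

Answer: 61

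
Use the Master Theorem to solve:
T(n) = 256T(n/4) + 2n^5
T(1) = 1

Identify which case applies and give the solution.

a=256, b=4, f(n)=2n^5. log_4(256) = 4. Since c=5 > 4 and the regularity condition holds (256(n/4)^5 = (256/4^5)n^5 with 256/4^5 < 1), Case 3 applies: T(n) = Θ(f(n)) = O(n^5).

Answer: O(n^5) - Case 3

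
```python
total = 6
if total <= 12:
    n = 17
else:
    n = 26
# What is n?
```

Trace:
`total = 6` → total = 6
`if total <= 12: ...` → total <= 12 is True → n = 17
So n = 17

Answer: 17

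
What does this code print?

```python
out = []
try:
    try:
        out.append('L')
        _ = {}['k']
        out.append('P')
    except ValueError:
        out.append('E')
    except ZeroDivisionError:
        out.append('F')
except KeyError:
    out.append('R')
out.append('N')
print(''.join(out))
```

Execution trace: 'L' (try body) → 'R' (outer except KeyError) → 'N' (after the try/except). Output: LRN

Answer: LRN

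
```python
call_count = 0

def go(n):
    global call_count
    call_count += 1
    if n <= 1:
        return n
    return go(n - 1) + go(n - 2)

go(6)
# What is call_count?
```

Calls(n) = 1 + Calls(n-1) + Calls(n-2); Calls(0)=Calls(1)=1. For n=6 this gives 25.

Answer: 25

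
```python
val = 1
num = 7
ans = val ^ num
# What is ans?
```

Trace:
`val = 1` → val = 1
`num = 7` → num = 7
`ans = val ^ num` → ans = 6
So ans = 6

Answer: 6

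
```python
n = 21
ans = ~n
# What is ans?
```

Trace:
`n = 21` → n = 21
`ans = ~n` → ans = -22
So ans = -22

Answer: -22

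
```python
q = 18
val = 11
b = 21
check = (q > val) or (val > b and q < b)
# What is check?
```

Trace:
`q = 18` → q = 18
`val = 11` → val = 11
`b = 21` → b = 21
`check = (q > val) or (val > b and q < b)` → check = True
So check = True

Answer: True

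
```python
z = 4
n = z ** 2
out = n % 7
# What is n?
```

Trace:
`z = 4` → z = 4
`n = z ** 2` → n = 16
`out = n % 7` → out = 2
So n = 16

Answer: 16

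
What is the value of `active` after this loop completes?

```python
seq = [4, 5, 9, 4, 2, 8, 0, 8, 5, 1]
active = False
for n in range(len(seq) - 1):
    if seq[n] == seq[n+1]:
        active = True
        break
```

Check consecutive duplicates in [4, 5, 9, 4, 2, 8, 0, 8, 5, 1]
`active` takes the values: False

Answer: False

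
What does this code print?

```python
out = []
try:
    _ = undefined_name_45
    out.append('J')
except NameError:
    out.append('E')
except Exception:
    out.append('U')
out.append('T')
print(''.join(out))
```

Execution trace: 'E' (except NameError) → 'T' (after the try/except). Output: ET

Answer: ET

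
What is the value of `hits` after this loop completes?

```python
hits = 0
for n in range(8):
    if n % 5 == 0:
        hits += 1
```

Count numbers divisible by 5 in range(8)
`hits` takes the values: 0 → 1 → 2

Answer: 2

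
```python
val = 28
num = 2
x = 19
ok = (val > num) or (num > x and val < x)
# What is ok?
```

Trace:
`val = 28` → val = 28
`num = 2` → num = 2
`x = 19` → x = 19
`ok = (val > num) or (num > x and val < x)` → ok = True
So ok = True

Answer: True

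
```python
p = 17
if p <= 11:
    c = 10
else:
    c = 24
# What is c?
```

Trace:
`p = 17` → p = 17
`if p <= 11: ...` → p <= 11 is False, take else branch → c = 24
So c = 24

Answer: 24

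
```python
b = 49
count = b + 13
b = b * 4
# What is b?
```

Trace:
`b = 49` → b = 49
`count = b + 13` → count = 62
`b = b * 4` → b = 196
So b = 196

Answer: 196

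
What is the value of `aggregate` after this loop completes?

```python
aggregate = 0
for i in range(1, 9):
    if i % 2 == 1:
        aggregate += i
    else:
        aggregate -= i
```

Add odd, subtract even
`aggregate` takes the values: 0 → 1 → -1 → 2 → -2 → 3 → -3 → 4 → -4

Answer: -4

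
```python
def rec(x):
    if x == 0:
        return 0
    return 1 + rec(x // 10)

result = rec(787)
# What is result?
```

Count of digits of 787: 3

Answer: 3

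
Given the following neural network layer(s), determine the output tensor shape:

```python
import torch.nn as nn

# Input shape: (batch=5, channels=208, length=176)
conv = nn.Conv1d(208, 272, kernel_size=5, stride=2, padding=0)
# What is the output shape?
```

Input: (5, 208, 176) -> Output: (5, 272, 86)

Answer: (5, 272, 86)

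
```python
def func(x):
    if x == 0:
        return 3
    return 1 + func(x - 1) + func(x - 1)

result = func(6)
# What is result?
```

func(x) = 1 + 2·func(x-1), func(0)=3. Closed form: (3+1)·2^6 - 1 = 255.

Answer: 255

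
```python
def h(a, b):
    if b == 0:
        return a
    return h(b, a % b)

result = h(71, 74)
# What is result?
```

h(71, 74) -> h(74, 71) -> h(71, 3) -> h(3, 2) -> h(2, 1) -> h(1, 0) -> 1

Answer: 1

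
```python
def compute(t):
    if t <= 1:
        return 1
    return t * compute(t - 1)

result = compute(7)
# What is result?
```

compute(7) = 7 * 6 * 5 * 4 * 3 * 2 * 1 = 5040

Answer: 5040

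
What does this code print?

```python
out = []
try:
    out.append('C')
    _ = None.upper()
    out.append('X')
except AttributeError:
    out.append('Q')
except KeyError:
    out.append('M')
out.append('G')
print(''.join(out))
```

Execution trace: 'C' (try body) → 'Q' (except AttributeError) → 'G' (after the try/except). Output: CQG

Answer: CQG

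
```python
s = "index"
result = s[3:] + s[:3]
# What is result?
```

Trace:
`s = "index"` → s = 'index'
`result = s[3:] + s[:3]` → result = 'exind'
So result = 'exind'

Answer: 'exind'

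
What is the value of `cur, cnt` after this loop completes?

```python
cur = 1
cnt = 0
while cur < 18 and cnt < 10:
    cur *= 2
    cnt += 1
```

Double until >= 18 or 10 iterations
`cur, cnt` takes the values: (1, 0) → (2, 0) → (2, 1) → (4, 1) → (4, 2) → (8, 2) → (8, 3) → (16, 3) → (16, 4) → (32, 4) → (32, 5)

Answer: 32, 5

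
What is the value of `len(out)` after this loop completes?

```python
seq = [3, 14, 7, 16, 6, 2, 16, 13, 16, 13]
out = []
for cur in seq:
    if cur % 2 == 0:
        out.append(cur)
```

Count even numbers in [3, 14, 7, 16, 6, 2, 16, 13, 16, 13]
`out` takes the values: [] → [14] → [14, 16] → [14, 16, 6] → [14, 16, 6, 2] → [14, 16, 6, 2, 16] → [14, 16, 6, 2, 16, 16]
So `len(out)` = 6

Answer: 6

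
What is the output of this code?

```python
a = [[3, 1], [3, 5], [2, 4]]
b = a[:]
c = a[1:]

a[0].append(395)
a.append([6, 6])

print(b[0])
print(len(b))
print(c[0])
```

Key concept: slice with nested mutation.
Step by step:
`a = [[3, 1], [3, 5], [2, 4]]` → a = [[3, 1], [3, 5], [2, 4]]
`b = a[:]` → b = [[3, 1], [3, 5], [2, 4]]
`c = a[1:]` → c = [[3, 5], [2, 4]]
`a[0].append(395)` → a = [[3, 1, 395], [3, 5], [2, 4]]; b = [[3, 1, 395], [3, 5], [2, 4]]
`a.append([6, 6])` → a = [[3, 1, 395], [3, 5], [2, 4], [6, 6]]
`print(b[0])` → prints [3, 1, 395]
`print(len(b))` → prints 3
`print(c[0])` → prints [3, 5]

Answer:
[3, 1, 395]
3
[3, 5]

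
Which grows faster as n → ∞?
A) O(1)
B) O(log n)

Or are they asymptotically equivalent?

O(1) vs O(log n): Higher order terms dominate.

Answer: B) O(log n) grows faster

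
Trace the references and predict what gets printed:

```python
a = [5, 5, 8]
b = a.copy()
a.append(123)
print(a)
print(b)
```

Key concept: list.copy() creates independent copy.
Step by step:
`a = [5, 5, 8]` → a = [5, 5, 8]
`b = a.copy()` → b = [5, 5, 8]
`a.append(123)` → a = [5, 5, 8, 123]
`print(a)` → prints [5, 5, 8, 123]
`print(b)` → prints [5, 5, 8]

Answer:
[5, 5, 8, 123]
[5, 5, 8]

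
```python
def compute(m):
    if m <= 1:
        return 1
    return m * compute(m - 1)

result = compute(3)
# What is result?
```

compute(3) = 3 * 2 * 1 = 6

Answer: 6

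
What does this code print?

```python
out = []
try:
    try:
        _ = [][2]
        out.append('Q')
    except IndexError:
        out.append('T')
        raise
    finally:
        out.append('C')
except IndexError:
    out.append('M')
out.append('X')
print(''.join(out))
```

Execution trace: 'T' (inner except IndexError) → 'C' (inner finally) → 'M' (outer except IndexError) → 'X' (after the try/except). Output: TCMX

Answer: TCMX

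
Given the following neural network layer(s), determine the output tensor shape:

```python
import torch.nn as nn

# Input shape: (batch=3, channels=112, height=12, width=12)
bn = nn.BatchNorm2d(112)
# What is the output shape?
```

Input: (3, 112, 12, 12) -> Output: (3, 112, 12, 12)

Answer: (3, 112, 12, 12)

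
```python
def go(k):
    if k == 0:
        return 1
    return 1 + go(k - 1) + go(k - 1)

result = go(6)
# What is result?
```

go(k) = 1 + 2·go(k-1), go(0)=1. Closed form: (1+1)·2^6 - 1 = 127.

Answer: 127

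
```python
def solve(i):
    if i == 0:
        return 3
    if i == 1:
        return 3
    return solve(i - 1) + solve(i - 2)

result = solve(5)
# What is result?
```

Build up from base cases: solve(0)=3, solve(1)=3, solve(2)=6, solve(3)=9, solve(4)=15, solve(5)=24

Answer: 24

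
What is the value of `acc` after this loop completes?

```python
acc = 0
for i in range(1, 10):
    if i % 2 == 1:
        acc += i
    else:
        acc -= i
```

Add odd, subtract even
`acc` takes the values: 0 → 1 → -1 → 2 → -2 → 3 → -3 → 4 → -4 → 5

Answer: 5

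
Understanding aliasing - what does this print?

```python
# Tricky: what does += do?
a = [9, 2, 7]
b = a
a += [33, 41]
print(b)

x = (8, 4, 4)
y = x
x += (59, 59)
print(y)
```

Key concept: += behavior differs for mutable vs immutable.
Step by step:
`a = [9, 2, 7]` → a = [9, 2, 7]
`b = a` → b = [9, 2, 7] (same object as a)
`a += [33, 41]` → a = [9, 2, 7, 33, 41] (same object as b); b = [9, 2, 7, 33, 41] (same object as a)
`print(b)` → prints [9, 2, 7, 33, 41]
`x = (8, 4, 4)` → x = (8, 4, 4)
`y = x` → y = (8, 4, 4)
`x += (59, 59)` → x = (8, 4, 4, 59, 59)
`print(y)` → prints (8, 4, 4)

Answer:
[9, 2, 7, 33, 41]
(8, 4, 4)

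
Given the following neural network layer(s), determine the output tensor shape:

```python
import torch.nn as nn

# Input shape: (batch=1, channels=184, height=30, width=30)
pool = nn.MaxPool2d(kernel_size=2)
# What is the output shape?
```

Input: (1, 184, 30, 30) -> Output: (1, 184, 15, 15)

Answer: (1, 184, 15, 15)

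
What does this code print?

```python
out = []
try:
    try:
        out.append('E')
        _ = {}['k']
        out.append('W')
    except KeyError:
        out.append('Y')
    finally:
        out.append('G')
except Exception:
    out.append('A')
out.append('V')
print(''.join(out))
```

Execution trace: 'E' (inner try body) → 'Y' (inner except KeyError) → 'G' (inner finally) → 'V' (after the try/except). Output: EYGV

Answer: EYGV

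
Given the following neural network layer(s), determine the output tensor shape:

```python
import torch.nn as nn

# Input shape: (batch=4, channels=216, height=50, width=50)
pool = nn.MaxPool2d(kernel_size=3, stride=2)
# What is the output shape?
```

Input: (4, 216, 50, 50) -> Output: (4, 216, 24, 24)

Answer: (4, 216, 24, 24)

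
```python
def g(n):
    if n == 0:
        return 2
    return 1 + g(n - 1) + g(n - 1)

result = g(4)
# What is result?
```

g(n) = 1 + 2·g(n-1), g(0)=2. Closed form: (2+1)·2^4 - 1 = 47.

Answer: 47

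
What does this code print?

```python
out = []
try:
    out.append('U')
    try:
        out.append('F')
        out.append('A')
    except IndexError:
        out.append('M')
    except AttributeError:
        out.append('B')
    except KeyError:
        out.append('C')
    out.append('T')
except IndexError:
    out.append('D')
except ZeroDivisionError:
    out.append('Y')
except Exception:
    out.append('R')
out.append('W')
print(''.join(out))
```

Execution trace: 'U' (try body) → 'F' (inner try body) → 'A' (inner try body, no exception) → 'T' (try body, no exception) → 'W' (after the try/except). Output: UFATW

Answer: UFATW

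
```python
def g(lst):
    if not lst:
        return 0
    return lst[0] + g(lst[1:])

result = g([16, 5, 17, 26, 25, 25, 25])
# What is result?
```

16 + 5 + 17 + 26 + 25 + 25 + 25 + 0 = 139

Answer: 139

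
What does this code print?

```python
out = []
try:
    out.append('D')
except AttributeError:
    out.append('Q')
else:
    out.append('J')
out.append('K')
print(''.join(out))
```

Execution trace: 'D' (try body, no exception) → 'J' (else) → 'K' (after the try/except). Output: DJK

Answer: DJK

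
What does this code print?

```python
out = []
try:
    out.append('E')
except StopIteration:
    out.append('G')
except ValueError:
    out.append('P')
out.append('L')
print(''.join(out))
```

Execution trace: 'E' (try body, no exception) → 'L' (after the try/except). Output: EL

Answer: EL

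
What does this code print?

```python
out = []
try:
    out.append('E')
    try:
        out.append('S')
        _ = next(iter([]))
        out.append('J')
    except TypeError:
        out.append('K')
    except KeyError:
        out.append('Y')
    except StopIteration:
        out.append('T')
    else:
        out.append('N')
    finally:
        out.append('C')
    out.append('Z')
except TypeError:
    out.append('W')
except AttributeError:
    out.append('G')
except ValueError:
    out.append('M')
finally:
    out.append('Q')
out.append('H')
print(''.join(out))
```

Execution trace: 'E' (try body) → 'S' (inner try body) → 'T' (inner except StopIteration) → 'C' (inner finally) → 'Z' (try body, no exception) → 'Q' (finally) → 'H' (after the try/except). Output: ESTCZQH

Answer: ESTCZQH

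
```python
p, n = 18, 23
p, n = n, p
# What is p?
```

Trace:
`p, n = 18, 23` → p = 18; n = 23
`p, n = n, p` → p = 23; n = 18
So p = 23

Answer: 23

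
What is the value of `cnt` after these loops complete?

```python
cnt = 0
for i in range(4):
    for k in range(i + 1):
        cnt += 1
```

Triangle: 1 + 2 + ... + 4
`cnt` takes the values: 0 → 1 → 2 → 3 → 4 → 5 → 6 → 7 → 8 → 9 → 10

Answer: 10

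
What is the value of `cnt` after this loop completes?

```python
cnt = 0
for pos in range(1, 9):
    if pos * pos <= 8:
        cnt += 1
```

Count numbers where pos² ≤ 8
`cnt` takes the values: 0 → 1 → 2

Answer: 2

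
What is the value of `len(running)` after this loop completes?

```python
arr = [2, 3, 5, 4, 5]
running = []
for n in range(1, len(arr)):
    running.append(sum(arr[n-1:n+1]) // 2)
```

Number of 2-element averages
`running` takes the values: [] → [2] → [2, 4] → [2, 4, 4] → [2, 4, 4, 4]
So `len(running)` = 4

Answer: 4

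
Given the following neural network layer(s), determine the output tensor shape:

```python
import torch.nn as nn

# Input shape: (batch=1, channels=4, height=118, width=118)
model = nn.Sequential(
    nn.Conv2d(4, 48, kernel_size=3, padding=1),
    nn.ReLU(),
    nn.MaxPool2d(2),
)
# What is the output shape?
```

Input: (1, 4, 118, 118) -> after Conv2d: (1, 48, 118, 118) -> after ReLU: (1, 48, 118, 118) -> Output: (1, 48, 59, 59)

Answer: (1, 48, 59, 59)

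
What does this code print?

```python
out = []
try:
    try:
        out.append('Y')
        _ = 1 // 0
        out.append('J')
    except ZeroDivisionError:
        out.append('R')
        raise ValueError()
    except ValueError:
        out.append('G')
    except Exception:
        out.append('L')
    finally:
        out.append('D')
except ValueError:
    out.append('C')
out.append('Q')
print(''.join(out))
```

Execution trace: 'Y' (inner try body) → 'R' (inner except ZeroDivisionError) → 'D' (inner finally) → 'C' (outer except ValueError) → 'Q' (after the try/except). Output: YRDCQ

Answer: YRDCQ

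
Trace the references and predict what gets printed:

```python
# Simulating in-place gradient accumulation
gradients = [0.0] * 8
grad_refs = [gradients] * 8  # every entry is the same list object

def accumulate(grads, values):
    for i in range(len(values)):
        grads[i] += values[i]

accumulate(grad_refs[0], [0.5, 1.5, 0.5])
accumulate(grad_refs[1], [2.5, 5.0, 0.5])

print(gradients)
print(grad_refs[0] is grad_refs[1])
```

Key concept: gradient accumulation aliasing.
Step by step:
`gradients = [0.0] * 8` → gradients = [0.0, 0.0, 0.0, 0.0, 0.0, 0.0, 0.0, 0.0]
`grad_refs = [gradients] * 8` → grad_refs = [[0.0, 0.0, 0.0, 0.0, 0.0, 0.0, 0.0, 0.0], [0.0, 0.0, 0.0, 0.0, 0.0, 0.0, 0.0, 0.0], [0.0, 0.0, 0.0, 0.0, 0.0, 0.0, 0.0, 0.0], [0.0, 0.0, 0.0, 0.0, 0.0, 0.0, 0.0, 0.0], [0.0, 0.0, 0.0, 0.0, 0.0, 0.0, 0.0, 0.0], [0.0, 0.0, 0.0, 0.0, 0.0, 0.0, 0.0, 0.0], [0.0, 0.0, 0.0, 0.0, 0.0, 0.0, 0.0, 0.0], [0.0, 0.0, 0.0, 0.0, 0.0, 0.0, 0.0, 0.0]]
`accumulate(grad_refs[0], [0.5, 1.5, 0.5])` → gradients = [0.5, 1.5, 0.5, 0.0, 0.0, 0.0, 0.0, 0.0]; grad_refs = [[0.5, 1.5, 0.5, 0.0, 0.0, 0.0, 0.0, 0.0], [0.5, 1.5, 0.5, 0.0, 0.0, 0.0, 0.0, 0.0], [0.5, 1.5, 0.5, 0.0, 0.0, 0.0, 0.0, 0.0], [0.5, 1.5, 0.5, 0.0, 0.0, 0.0, 0.0, 0.0], [0.5, 1.5, 0.5, 0.0, 0.0, 0.0, 0.0, 0.0], [0.5, 1.5, 0.5, 0.0, 0.0, 0.0, 0.0, 0.0], [0.5, 1.5, 0.5, 0.0, 0.0, 0.0, 0.0, 0.0], [0.5, 1.5, 0.5, 0.0, 0.0, 0.0, 0.0, 0.0]]
`accumulate(grad_refs[1], [2.5, 5.0, 0.5])` → gradients = [3.0, 6.5, 1.0, 0.0, 0.0, 0.0, 0.0, 0.0]; grad_refs = [[3.0, 6.5, 1.0, 0.0, 0.0, 0.0, 0.0, 0.0], [3.0, 6.5, 1.0, 0.0, 0.0, 0.0, 0.0, 0.0], [3.0, 6.5, 1.0, 0.0, 0.0, 0.0, 0.0, 0.0], [3.0, 6.5, 1.0, 0.0, 0.0, 0.0, 0.0, 0.0], [3.0, 6.5, 1.0, 0.0, 0.0, 0.0, 0.0, 0.0], [3.0, 6.5, 1.0, 0.0, 0.0, 0.0, 0.0, 0.0], [3.0, 6.5, 1.0, 0.0, 0.0, 0.0, 0.0, 0.0], [3.0, 6.5, 1.0, 0.0, 0.0, 0.0, 0.0, 0.0]]
`print(gradients)` → prints [3.0, 6.5, 1.0, 0.0, 0.0, 0.0, 0.0, 0.0]
`print(grad_refs[0] is grad_refs[1])` → prints True

Answer:
[3.0, 6.5, 1.0, 0.0, 0.0, 0.0, 0.0, 0.0]
True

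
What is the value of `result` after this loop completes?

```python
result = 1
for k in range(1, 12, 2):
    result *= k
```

Product of 1, 3, 5, ... up to 11
`result` takes the values: 1 → 3 → 15 → 105 → 945 → 10395

Answer: 10395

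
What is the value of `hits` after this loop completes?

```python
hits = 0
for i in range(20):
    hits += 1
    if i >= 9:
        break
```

Loop breaks when i reaches 9, hits is 10
`hits` takes the values: 0 → 1 → 2 → 3 → 4 → 5 → 6 → 7 → 8 → 9 → 10

Answer: 10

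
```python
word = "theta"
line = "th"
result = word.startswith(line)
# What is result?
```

Trace:
`word = "theta"` → word = 'theta'
`line = "th"` → line = 'th'
`result = word.startswith(line)` → result = True
So result = True

Answer: True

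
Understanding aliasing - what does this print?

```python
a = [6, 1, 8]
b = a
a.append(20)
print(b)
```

Key concept: basic list aliasing.
Step by step:
`a = [6, 1, 8]` → a = [6, 1, 8]
`b = a` → b = [6, 1, 8] (same object as a)
`a.append(20)` → a = [6, 1, 8, 20] (same object as b); b = [6, 1, 8, 20] (same object as a)
`print(b)` → prints [6, 1, 8, 20]

Answer: [6, 1, 8, 20]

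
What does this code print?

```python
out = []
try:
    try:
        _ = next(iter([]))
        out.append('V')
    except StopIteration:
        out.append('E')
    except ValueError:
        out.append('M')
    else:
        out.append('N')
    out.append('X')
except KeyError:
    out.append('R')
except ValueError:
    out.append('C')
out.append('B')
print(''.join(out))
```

Execution trace: 'E' (inner except StopIteration) → 'X' (try body, no exception) → 'B' (after the try/except). Output: EXB

Answer: EXB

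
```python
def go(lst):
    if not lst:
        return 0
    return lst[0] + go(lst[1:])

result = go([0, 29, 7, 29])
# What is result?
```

0 + 29 + 7 + 29 + 0 = 65

Answer: 65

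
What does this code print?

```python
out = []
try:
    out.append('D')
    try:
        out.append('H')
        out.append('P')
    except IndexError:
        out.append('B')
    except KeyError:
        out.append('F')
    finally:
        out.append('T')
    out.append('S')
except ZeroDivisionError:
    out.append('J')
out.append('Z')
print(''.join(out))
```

Execution trace: 'D' (try body) → 'H' (inner try body) → 'P' (inner try body, no exception) → 'T' (inner finally) → 'S' (try body, no exception) → 'Z' (after the try/except). Output: DHPTSZ

Answer: DHPTSZ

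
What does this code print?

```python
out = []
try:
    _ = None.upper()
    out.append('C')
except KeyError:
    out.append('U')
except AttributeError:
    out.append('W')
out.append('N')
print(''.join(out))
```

Execution trace: 'W' (except AttributeError) → 'N' (after the try/except). Output: WN

Answer: WN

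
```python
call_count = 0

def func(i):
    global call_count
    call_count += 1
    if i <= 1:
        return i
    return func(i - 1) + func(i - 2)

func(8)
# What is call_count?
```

Calls(i) = 1 + Calls(i-1) + Calls(i-2); Calls(0)=Calls(1)=1. For i=8 this gives 67.

Answer: 67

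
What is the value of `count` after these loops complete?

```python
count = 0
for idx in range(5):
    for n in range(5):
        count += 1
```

5 * 5 = 25
`count` takes the values: 0 → 1 → 2 → 3 → 4 → 5 → 6 → 7 → 8 → 9 → 10 → 11 → 12 → 13 → 14 → 15 → 16 → 17 → 18 → 19 → 20 → 21 → 22 → 23 → 24 → 25

Answer: 25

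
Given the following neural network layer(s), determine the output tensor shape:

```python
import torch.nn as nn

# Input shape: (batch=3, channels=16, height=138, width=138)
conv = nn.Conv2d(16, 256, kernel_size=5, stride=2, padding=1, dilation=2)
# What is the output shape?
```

Input: (3, 16, 138, 138) -> Output: (3, 256, 66, 66)

Answer: (3, 256, 66, 66)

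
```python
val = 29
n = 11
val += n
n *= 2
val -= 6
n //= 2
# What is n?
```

Trace:
`val = 29` → val = 29
`n = 11` → n = 11
`val += n` → val = 40
`n *= 2` → n = 22
`val -= 6` → val = 34
`n //= 2` → n = 11
So n = 11

Answer: 11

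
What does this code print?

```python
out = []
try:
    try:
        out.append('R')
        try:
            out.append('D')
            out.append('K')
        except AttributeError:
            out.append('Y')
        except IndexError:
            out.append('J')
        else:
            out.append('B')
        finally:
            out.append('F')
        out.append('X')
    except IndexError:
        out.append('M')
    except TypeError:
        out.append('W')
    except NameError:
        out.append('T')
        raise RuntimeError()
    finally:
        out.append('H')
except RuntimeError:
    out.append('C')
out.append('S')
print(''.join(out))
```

Execution trace: 'R' (try body) → 'D' (inner try body) → 'K' (inner try body, no exception) → 'B' (inner else) → 'F' (inner finally) → 'X' (try body, no exception) → 'H' (finally) → 'S' (after the try/except). Output: RDKBFXHS

Answer: RDKBFXHS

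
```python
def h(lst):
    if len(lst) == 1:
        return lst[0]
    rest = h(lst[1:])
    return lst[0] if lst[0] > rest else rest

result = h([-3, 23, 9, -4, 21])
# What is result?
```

Recursive max over [-3, 23, 9, -4, 21] = 23

Answer: 23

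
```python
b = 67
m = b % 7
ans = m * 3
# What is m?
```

Trace:
`b = 67` → b = 67
`m = b % 7` → m = 4
`ans = m * 3` → ans = 12
So m = 4

Answer: 4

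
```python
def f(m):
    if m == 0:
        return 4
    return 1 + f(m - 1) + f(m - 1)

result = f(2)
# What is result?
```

f(m) = 1 + 2·f(m-1), f(0)=4. Closed form: (4+1)·2^2 - 1 = 19.

Answer: 19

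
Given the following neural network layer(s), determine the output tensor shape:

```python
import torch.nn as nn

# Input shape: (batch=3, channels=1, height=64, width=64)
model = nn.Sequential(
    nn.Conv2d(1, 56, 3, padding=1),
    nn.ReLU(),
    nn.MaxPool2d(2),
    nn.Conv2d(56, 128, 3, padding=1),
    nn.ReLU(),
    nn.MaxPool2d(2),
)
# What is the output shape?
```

Input: (3, 1, 64, 64) -> after first Conv2d: (3, 56, 64, 64) -> after first MaxPool2d: (3, 56, 32, 32) -> after second Conv2d: (3, 128, 32, 32) -> Output: (3, 128, 16, 16)

Answer: (3, 128, 16, 16)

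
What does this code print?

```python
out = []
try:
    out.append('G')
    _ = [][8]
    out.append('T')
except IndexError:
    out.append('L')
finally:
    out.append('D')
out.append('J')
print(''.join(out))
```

Execution trace: 'G' (try body) → 'L' (except IndexError) → 'D' (finally) → 'J' (after the try/except). Output: GLDJ

Answer: GLDJ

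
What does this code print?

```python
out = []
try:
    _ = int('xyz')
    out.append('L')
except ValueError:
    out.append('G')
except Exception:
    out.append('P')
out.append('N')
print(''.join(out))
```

Execution trace: 'G' (except ValueError) → 'N' (after the try/except). Output: GN

Answer: GN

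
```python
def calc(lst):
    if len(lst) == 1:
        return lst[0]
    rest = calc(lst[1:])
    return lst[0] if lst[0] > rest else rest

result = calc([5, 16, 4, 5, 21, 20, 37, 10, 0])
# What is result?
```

Recursive max over [5, 16, 4, 5, 21, 20, 37, 10, 0] = 37

Answer: 37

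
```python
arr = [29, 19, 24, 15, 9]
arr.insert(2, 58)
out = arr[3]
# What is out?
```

Trace:
`arr = [29, 19, 24, 15, 9]` → arr = [29, 19, 24, 15, 9]
`arr.insert(2, 58)` → arr = [29, 19, 58, 24, 15, 9]
`out = arr[3]` → out = 24
So out = 24

Answer: 24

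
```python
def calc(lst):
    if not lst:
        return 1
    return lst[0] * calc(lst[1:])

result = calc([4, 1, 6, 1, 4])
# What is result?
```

Product over [4, 1, 6, 1, 4] = 4 * 1 * 6 * 1 * 4 = 96

Answer: 96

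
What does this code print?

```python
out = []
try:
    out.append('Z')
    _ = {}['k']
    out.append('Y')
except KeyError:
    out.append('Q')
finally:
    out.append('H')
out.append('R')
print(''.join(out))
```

Execution trace: 'Z' (try body) → 'Q' (except KeyError) → 'H' (finally) → 'R' (after the try/except). Output: ZQHR

Answer: ZQHR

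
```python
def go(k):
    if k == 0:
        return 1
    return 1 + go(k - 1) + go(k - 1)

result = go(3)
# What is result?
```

go(k) = 1 + 2·go(k-1), go(0)=1. Closed form: (1+1)·2^3 - 1 = 15.

Answer: 15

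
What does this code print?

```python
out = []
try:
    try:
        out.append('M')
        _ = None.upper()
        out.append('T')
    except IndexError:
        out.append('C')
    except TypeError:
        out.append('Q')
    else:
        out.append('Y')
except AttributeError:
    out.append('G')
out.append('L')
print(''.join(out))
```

Execution trace: 'M' (inner try body) → 'G' (outer except AttributeError) → 'L' (after the try/except). Output: MGL

Answer: MGL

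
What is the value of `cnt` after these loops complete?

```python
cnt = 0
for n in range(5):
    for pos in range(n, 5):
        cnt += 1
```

Upper triangle: 5 + 4 + ... + 1
`cnt` takes the values: 0 → 1 → 2 → 3 → 4 → 5 → 6 → 7 → 8 → 9 → 10 → 11 → 12 → 13 → 14 → 15

Answer: 15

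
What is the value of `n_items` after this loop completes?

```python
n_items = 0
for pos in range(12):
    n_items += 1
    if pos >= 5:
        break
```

Loop breaks when pos reaches 5, n_items is 6
`n_items` takes the values: 0 → 1 → 2 → 3 → 4 → 5 → 6

Answer: 6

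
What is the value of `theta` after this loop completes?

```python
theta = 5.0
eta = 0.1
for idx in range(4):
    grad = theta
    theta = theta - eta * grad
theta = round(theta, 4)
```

Gradient descent: w = 5.0 * (1 - 0.1)^4
`theta` takes the values: 5.0 → 4.5 → 4.05 → 3.645 → 3.2805

Answer: 3.2805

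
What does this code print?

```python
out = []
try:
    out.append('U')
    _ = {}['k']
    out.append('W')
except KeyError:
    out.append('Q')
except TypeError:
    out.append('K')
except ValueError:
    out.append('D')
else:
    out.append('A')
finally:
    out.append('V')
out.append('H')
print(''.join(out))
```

Execution trace: 'U' (try body) → 'Q' (except KeyError) → 'V' (finally) → 'H' (after the try/except). Output: UQVH

Answer: UQVH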